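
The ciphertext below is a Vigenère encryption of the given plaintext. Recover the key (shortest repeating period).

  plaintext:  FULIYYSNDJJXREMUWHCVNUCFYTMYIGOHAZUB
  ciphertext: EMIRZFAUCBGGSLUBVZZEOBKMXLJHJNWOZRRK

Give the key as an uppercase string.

  i= 0: E-F = 25 → Z
  i= 1: M-U = 18 → S
  i= 2: I-L = 23 → X
  i= 3: R-I =  9 → J
  i= 4: Z-Y =  1 → B
  i= 5: F-Y =  7 → H
  i= 6: A-S =  8 → I
  i= 7: U-N =  7 → H
  i= 8: C-D = 25 → Z
  i= 9: B-J = 18 → S
  i=10: G-J = 23 → X
  i=11: G-X =  9 → J
  i=12: S-R =  1 → B
  i=13: L-E =  7 → H
  i=14: U-M =  8 → I
  i=15: B-U =  7 → H
  i=16: V-W = 25 → Z
  i=17: Z-H = 18 → S
  i=18: Z-C = 23 → X
  i=19: E-V =  9 → J
  i=20: O-N =  1 → B
  i=21: B-U =  7 → H
  i=22: K-C =  8 → I
  i=23: M-F =  7 → H
  i=24: X-Y = 25 → Z
  i=25: L-T = 18 → S
  i=26: J-M = 23 → X
  i=27: H-Y =  9 → J
  i=28: J-I =  1 → B
  i=29: N-G =  7 → H
  i=30: W-O =  8 → I
  i=31: O-H =  7 → H
  i=32: Z-A = 25 → Z
  i=33: R-Z = 18 → S
  i=34: R-U = 23 → X
  i=35: K-B =  9 → J
  shifts repeat with period 8: ZSXJBHIH

ZSXJBHIH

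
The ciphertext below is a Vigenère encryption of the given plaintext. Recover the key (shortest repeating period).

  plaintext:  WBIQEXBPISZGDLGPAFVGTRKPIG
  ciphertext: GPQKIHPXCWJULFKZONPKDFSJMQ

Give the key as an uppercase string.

KOIUE

  i= 0: G-W = 10 → K
  i= 1: P-B = 14 → O
  i= 2: Q-I =  8 → I
  i= 3: K-Q = 20 → U
  i= 4: I-E =  4 → E
  i= 5: H-X = 10 → K
  i= 6: P-B = 14 → O
  i= 7: X-P =  8 → I
  i= 8: C-I = 20 → U
  i= 9: W-S =  4 → E
  i=10: J-Z = 10 → K
  i=11: U-G = 14 → O
  i=12: L-D =  8 → I
  i=13: F-L = 20 → U
  i=14: K-G =  4 → E
  i=15: Z-P = 10 → K
  i=16: O-A = 14 → O
  i=17: N-F =  8 → I
  i=18: P-V = 20 → U
  i=19: K-G =  4 → E
  i=20: D-T = 10 → K
  i=21: F-R = 14 → O
  i=22: S-K =  8 → I
  i=23: J-P = 20 → U
  i=24: M-I =  4 → E
  i=25: Q-G = 10 → K
  shifts repeat with period 5: KOIUE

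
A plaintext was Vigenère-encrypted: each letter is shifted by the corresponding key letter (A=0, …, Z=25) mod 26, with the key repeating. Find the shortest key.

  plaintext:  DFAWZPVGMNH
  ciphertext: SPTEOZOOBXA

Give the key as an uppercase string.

  i= 0: S-D = 15 → P
  i= 1: P-F = 10 → K
  i= 2: T-A = 19 → T
  i= 3: E-W =  8 → I
  i= 4: O-Z = 15 → P
  i= 5: Z-P = 10 → K
  i= 6: O-V = 19 → T
  i= 7: O-G =  8 → I
  i= 8: B-M = 15 → P
  i= 9: X-N = 10 → K
  i=10: A-H = 19 → T
  shifts repeat with period 4: PKTI

PKTI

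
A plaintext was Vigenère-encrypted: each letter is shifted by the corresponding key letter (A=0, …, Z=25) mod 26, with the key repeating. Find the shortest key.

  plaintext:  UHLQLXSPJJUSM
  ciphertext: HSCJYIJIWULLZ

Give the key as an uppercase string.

  i= 0: H-U = 13 → N
  i= 1: S-H = 11 → L
  i= 2: C-L = 17 → R
  i= 3: J-Q = 19 → T
  i= 4: Y-L = 13 → N
  i= 5: I-X = 11 → L
  i= 6: J-S = 17 → R
  i= 7: I-P = 19 → T
  i= 8: W-J = 13 → N
  i= 9: U-J = 11 → L
  i=10: L-U = 17 → R
  i=11: L-S = 19 → T
  i=12: Z-M = 13 → N
  shifts repeat with period 4: NLRT

NLRT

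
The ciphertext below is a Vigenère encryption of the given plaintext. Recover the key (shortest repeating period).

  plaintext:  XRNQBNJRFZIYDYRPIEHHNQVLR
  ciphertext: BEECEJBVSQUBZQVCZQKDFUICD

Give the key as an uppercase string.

ENRMDWS

  i= 0: B-X =  4 → E
  i= 1: E-R = 13 → N
  i= 2: E-N = 17 → R
  i= 3: C-Q = 12 → M
  i= 4: E-B =  3 → D
  i= 5: J-N = 22 → W
  i= 6: B-J = 18 → S
  i= 7: V-R =  4 → E
  i= 8: S-F = 13 → N
  i= 9: Q-Z = 17 → R
  i=10: U-I = 12 → M
  i=11: B-Y =  3 → D
  i=12: Z-D = 22 → W
  i=13: Q-Y = 18 → S
  i=14: V-R =  4 → E
  i=15: C-P = 13 → N
  i=16: Z-I = 17 → R
  i=17: Q-E = 12 → M
  i=18: K-H =  3 → D
  i=19: D-H = 22 → W
  i=20: F-N = 18 → S
  i=21: U-Q =  4 → E
  i=22: I-V = 13 → N
  i=23: C-L = 17 → R
  i=24: D-R = 12 → M
  shifts repeat with period 7: ENRMDWS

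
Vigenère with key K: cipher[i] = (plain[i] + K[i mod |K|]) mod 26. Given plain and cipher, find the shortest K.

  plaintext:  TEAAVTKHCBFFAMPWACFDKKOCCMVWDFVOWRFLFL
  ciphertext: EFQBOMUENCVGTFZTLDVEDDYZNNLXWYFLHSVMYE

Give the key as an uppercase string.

LBQBTTKX

  i= 0: E-T = 11 → L
  i= 1: F-E =  1 → B
  i= 2: Q-A = 16 → Q
  i= 3: B-A =  1 → B
  i= 4: O-V = 19 → T
  i= 5: M-T = 19 → T
  i= 6: U-K = 10 → K
  i= 7: E-H = 23 → X
  i= 8: N-C = 11 → L
  i= 9: C-B =  1 → B
  i=10: V-F = 16 → Q
  i=11: G-F =  1 → B
  i=12: T-A = 19 → T
  i=13: F-M = 19 → T
  i=14: Z-P = 10 → K
  i=15: T-W = 23 → X
  i=16: L-A = 11 → L
  i=17: D-C =  1 → B
  i=18: V-F = 16 → Q
  i=19: E-D =  1 → B
  i=20: D-K = 19 → T
  i=21: D-K = 19 → T
  i=22: Y-O = 10 → K
  i=23: Z-C = 23 → X
  i=24: N-C = 11 → L
  i=25: N-M =  1 → B
  i=26: L-V = 16 → Q
  i=27: X-W =  1 → B
  i=28: W-D = 19 → T
  i=29: Y-F = 19 → T
  i=30: F-V = 10 → K
  i=31: L-O = 23 → X
  i=32: H-W = 11 → L
  i=33: S-R =  1 → B
  i=34: V-F = 16 → Q
  i=35: M-L =  1 → B
  i=36: Y-F = 19 → T
  i=37: E-L = 19 → T
  shifts repeat with period 8: LBQBTTKX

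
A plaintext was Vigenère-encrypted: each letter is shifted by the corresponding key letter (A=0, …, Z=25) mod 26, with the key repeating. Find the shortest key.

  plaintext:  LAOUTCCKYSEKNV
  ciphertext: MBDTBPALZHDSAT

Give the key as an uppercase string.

BBPZINY

  i= 0: M-L =  1 → B
  i= 1: B-A =  1 → B
  i= 2: D-O = 15 → P
  i= 3: T-U = 25 → Z
  i= 4: B-T =  8 → I
  i= 5: P-C = 13 → N
  i= 6: A-C = 24 → Y
  i= 7: L-K =  1 → B
  i= 8: Z-Y =  1 → B
  i= 9: H-S = 15 → P
  i=10: D-E = 25 → Z
  i=11: S-K =  8 → I
  i=12: A-N = 13 → N
  i=13: T-V = 24 → Y
  shifts repeat with period 7: BBPZINY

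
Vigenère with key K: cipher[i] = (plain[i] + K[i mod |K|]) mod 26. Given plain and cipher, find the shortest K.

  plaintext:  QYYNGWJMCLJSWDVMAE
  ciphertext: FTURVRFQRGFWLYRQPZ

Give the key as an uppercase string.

PVWE

  i= 0: F-Q = 15 → P
  i= 1: T-Y = 21 → V
  i= 2: U-Y = 22 → W
  i= 3: R-N =  4 → E
  i= 4: V-G = 15 → P
  i= 5: R-W = 21 → V
  i= 6: F-J = 22 → W
  i= 7: Q-M =  4 → E
  i= 8: R-C = 15 → P
  i= 9: G-L = 21 → V
  i=10: F-J = 22 → W
  i=11: W-S =  4 → E
  i=12: L-W = 15 → P
  i=13: Y-D = 21 → V
  i=14: R-V = 22 → W
  i=15: Q-M =  4 → E
  i=16: P-A = 15 → P
  i=17: Z-E = 21 → V
  shifts repeat with period 4: PVWE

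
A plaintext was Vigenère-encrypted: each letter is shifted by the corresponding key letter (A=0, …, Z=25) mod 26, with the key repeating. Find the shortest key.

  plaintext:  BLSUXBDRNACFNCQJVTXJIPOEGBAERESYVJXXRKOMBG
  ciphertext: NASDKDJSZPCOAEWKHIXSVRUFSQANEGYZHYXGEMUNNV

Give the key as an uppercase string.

MPAJNCGB

  i= 0: N-B = 12 → M
  i= 1: A-L = 15 → P
  i= 2: S-S =  0 → A
  i= 3: D-U =  9 → J
  i= 4: K-X = 13 → N
  i= 5: D-B =  2 → C
  i= 6: J-D =  6 → G
  i= 7: S-R =  1 → B
  i= 8: Z-N = 12 → M
  i= 9: P-A = 15 → P
  i=10: C-C =  0 → A
  i=11: O-F =  9 → J
  i=12: A-N = 13 → N
  i=13: E-C =  2 → C
  i=14: W-Q =  6 → G
  i=15: K-J =  1 → B
  i=16: H-V = 12 → M
  i=17: I-T = 15 → P
  i=18: X-X =  0 → A
  i=19: S-J =  9 → J
  i=20: V-I = 13 → N
  i=21: R-P =  2 → C
  i=22: U-O =  6 → G
  i=23: F-E =  1 → B
  i=24: S-G = 12 → M
  i=25: Q-B = 15 → P
  i=26: A-A =  0 → A
  i=27: N-E =  9 → J
  i=28: E-R = 13 → N
  i=29: G-E =  2 → C
  i=30: Y-S =  6 → G
  i=31: Z-Y =  1 → B
  i=32: H-V = 12 → M
  i=33: Y-J = 15 → P
  i=34: X-X =  0 → A
  i=35: G-X =  9 → J
  i=36: E-R = 13 → N
  i=37: M-K =  2 → C
  i=38: U-O =  6 → G
  i=39: N-M =  1 → B
  i=40: N-B = 12 → M
  i=41: V-G = 15 → P
  shifts repeat with period 8: MPAJNCGB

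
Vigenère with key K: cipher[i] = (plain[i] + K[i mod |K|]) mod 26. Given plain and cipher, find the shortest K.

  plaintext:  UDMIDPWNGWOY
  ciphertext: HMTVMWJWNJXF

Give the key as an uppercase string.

  i= 0: H-U = 13 → N
  i= 1: M-D =  9 → J
  i= 2: T-M =  7 → H
  i= 3: V-I = 13 → N
  i= 4: M-D =  9 → J
  i= 5: W-P =  7 → H
  i= 6: J-W = 13 → N
  i= 7: W-N =  9 → J
  i= 8: N-G =  7 → H
  i= 9: J-W = 13 → N
  i=10: X-O =  9 → J
  i=11: F-Y =  7 → H
  shifts repeat with period 3: NJH

NJH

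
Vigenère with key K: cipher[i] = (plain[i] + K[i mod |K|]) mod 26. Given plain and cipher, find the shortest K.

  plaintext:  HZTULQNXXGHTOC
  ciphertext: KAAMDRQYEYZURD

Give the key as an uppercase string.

DBHSSB

  i= 0: K-H =  3 → D
  i= 1: A-Z =  1 → B
  i= 2: A-T =  7 → H
  i= 3: M-U = 18 → S
  i= 4: D-L = 18 → S
  i= 5: R-Q =  1 → B
  i= 6: Q-N =  3 → D
  i= 7: Y-X =  1 → B
  i= 8: E-X =  7 → H
  i= 9: Y-G = 18 → S
  i=10: Z-H = 18 → S
  i=11: U-T =  1 → B
  i=12: R-O =  3 → D
  i=13: D-C =  1 → B
  shifts repeat with period 6: DBHSSB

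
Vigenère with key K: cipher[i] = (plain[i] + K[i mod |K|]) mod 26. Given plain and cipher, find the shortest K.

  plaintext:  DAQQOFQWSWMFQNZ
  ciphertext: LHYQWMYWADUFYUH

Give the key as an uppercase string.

IHIA

  i= 0: L-D =  8 → I
  i= 1: H-A =  7 → H
  i= 2: Y-Q =  8 → I
  i= 3: Q-Q =  0 → A
  i= 4: W-O =  8 → I
  i= 5: M-F =  7 → H
  i= 6: Y-Q =  8 → I
  i= 7: W-W =  0 → A
  i= 8: A-S =  8 → I
  i= 9: D-W =  7 → H
  i=10: U-M =  8 → I
  i=11: F-F =  0 → A
  i=12: Y-Q =  8 → I
  i=13: U-N =  7 → H
  i=14: H-Z =  8 → I
  shifts repeat with period 4: IHIA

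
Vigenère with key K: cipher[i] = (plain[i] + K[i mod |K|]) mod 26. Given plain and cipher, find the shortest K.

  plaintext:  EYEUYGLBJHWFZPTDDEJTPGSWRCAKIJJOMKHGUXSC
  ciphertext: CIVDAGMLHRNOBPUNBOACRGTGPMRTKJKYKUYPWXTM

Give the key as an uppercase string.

YKRJCABK

  i= 0: C-E = 24 → Y
  i= 1: I-Y = 10 → K
  i= 2: V-E = 17 → R
  i= 3: D-U =  9 → J
  i= 4: A-Y =  2 → C
  i= 5: G-G =  0 → A
  i= 6: M-L =  1 → B
  i= 7: L-B = 10 → K
  i= 8: H-J = 24 → Y
  i= 9: R-H = 10 → K
  i=10: N-W = 17 → R
  i=11: O-F =  9 → J
  i=12: B-Z =  2 → C
  i=13: P-P =  0 → A
  i=14: U-T =  1 → B
  i=15: N-D = 10 → K
  i=16: B-D = 24 → Y
  i=17: O-E = 10 → K
  i=18: A-J = 17 → R
  i=19: C-T =  9 → J
  i=20: R-P =  2 → C
  i=21: G-G =  0 → A
  i=22: T-S =  1 → B
  i=23: G-W = 10 → K
  i=24: P-R = 24 → Y
  i=25: M-C = 10 → K
  i=26: R-A = 17 → R
  i=27: T-K =  9 → J
  i=28: K-I =  2 → C
  i=29: J-J =  0 → A
  i=30: K-J =  1 → B
  i=31: Y-O = 10 → K
  i=32: K-M = 24 → Y
  i=33: U-K = 10 → K
  i=34: Y-H = 17 → R
  i=35: P-G =  9 → J
  i=36: W-U =  2 → C
  i=37: X-X =  0 → A
  i=38: T-S =  1 → B
  i=39: M-C = 10 → K
  shifts repeat with period 8: YKRJCABK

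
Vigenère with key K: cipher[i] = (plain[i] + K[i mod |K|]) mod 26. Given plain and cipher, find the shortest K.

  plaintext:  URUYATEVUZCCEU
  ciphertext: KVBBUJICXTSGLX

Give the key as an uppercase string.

QEHDU

  i= 0: K-U = 16 → Q
  i= 1: V-R =  4 → E
  i= 2: B-U =  7 → H
  i= 3: B-Y =  3 → D
  i= 4: U-A = 20 → U
  i= 5: J-T = 16 → Q
  i= 6: I-E =  4 → E
  i= 7: C-V =  7 → H
  i= 8: X-U =  3 → D
  i= 9: T-Z = 20 → U
  i=10: S-C = 16 → Q
  i=11: G-C =  4 → E
  i=12: L-E =  7 → H
  i=13: X-U =  3 → D
  shifts repeat with period 5: QEHDU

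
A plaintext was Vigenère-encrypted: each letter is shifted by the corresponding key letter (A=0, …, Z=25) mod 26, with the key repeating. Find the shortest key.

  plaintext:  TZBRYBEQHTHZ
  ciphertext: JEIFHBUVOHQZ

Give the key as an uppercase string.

  i= 0: J-T = 16 → Q
  i= 1: E-Z =  5 → F
  i= 2: I-B =  7 → H
  i= 3: F-R = 14 → O
  i= 4: H-Y =  9 → J
  i= 5: B-B =  0 → A
  i= 6: U-E = 16 → Q
  i= 7: V-Q =  5 → F
  i= 8: O-H =  7 → H
  i= 9: H-T = 14 → O
  i=10: Q-H =  9 → J
  i=11: Z-Z =  0 → A
  shifts repeat with period 6: QFHOJA

QFHOJA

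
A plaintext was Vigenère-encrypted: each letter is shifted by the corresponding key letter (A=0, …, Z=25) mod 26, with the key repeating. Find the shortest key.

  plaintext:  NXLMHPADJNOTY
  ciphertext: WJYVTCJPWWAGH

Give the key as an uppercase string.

  i= 0: W-N =  9 → J
  i= 1: J-X = 12 → M
  i= 2: Y-L = 13 → N
  i= 3: V-M =  9 → J
  i= 4: T-H = 12 → M
  i= 5: C-P = 13 → N
  i= 6: J-A =  9 → J
  i= 7: P-D = 12 → M
  i= 8: W-J = 13 → N
  i= 9: W-N =  9 → J
  i=10: A-O = 12 → M
  i=11: G-T = 13 → N
  i=12: H-Y =  9 → J
  shifts repeat with period 3: JMN

JMN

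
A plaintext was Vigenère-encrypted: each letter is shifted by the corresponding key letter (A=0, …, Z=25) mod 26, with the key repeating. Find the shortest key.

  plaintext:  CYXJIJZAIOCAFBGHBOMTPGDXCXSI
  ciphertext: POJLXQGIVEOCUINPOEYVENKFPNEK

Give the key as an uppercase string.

  i= 0: P-C = 13 → N
  i= 1: O-Y = 16 → Q
  i= 2: J-X = 12 → M
  i= 3: L-J =  2 → C
  i= 4: X-I = 15 → P
  i= 5: Q-J =  7 → H
  i= 6: G-Z =  7 → H
  i= 7: I-A =  8 → I
  i= 8: V-I = 13 → N
  i= 9: E-O = 16 → Q
  i=10: O-C = 12 → M
  i=11: C-A =  2 → C
  i=12: U-F = 15 → P
  i=13: I-B =  7 → H
  i=14: N-G =  7 → H
  i=15: P-H =  8 → I
  i=16: O-B = 13 → N
  i=17: E-O = 16 → Q
  i=18: Y-M = 12 → M
  i=19: V-T =  2 → C
  i=20: E-P = 15 → P
  i=21: N-G =  7 → H
  i=22: K-D =  7 → H
  i=23: F-X =  8 → I
  i=24: P-C = 13 → N
  i=25: N-X = 16 → Q
  i=26: E-S = 12 → M
  i=27: K-I =  2 → C
  shifts repeat with period 8: NQMCPHHI

NQMCPHHI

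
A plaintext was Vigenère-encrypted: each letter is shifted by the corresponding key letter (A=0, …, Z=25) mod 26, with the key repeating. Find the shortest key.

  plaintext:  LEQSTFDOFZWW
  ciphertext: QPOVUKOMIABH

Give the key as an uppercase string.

  i= 0: Q-L =  5 → F
  i= 1: P-E = 11 → L
  i= 2: O-Q = 24 → Y
  i= 3: V-S =  3 → D
  i= 4: U-T =  1 → B
  i= 5: K-F =  5 → F
  i= 6: O-D = 11 → L
  i= 7: M-O = 24 → Y
  i= 8: I-F =  3 → D
  i= 9: A-Z =  1 → B
  i=10: B-W =  5 → F
  i=11: H-W = 11 → L
  shifts repeat with period 5: FLYDB

FLYDB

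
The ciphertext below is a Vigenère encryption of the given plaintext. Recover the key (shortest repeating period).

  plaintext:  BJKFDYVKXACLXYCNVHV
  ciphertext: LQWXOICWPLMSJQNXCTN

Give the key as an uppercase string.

  i= 0: L-B = 10 → K
  i= 1: Q-J =  7 → H
  i= 2: W-K = 12 → M
  i= 3: X-F = 18 → S
  i= 4: O-D = 11 → L
  i= 5: I-Y = 10 → K
  i= 6: C-V =  7 → H
  i= 7: W-K = 12 → M
  i= 8: P-X = 18 → S
  i= 9: L-A = 11 → L
  i=10: M-C = 10 → K
  i=11: S-L =  7 → H
  i=12: J-X = 12 → M
  i=13: Q-Y = 18 → S
  i=14: N-C = 11 → L
  i=15: X-N = 10 → K
  i=16: C-V =  7 → H
  i=17: T-H = 12 → M
  i=18: N-V = 18 → S
  shifts repeat with period 5: KHMSL

KHMSL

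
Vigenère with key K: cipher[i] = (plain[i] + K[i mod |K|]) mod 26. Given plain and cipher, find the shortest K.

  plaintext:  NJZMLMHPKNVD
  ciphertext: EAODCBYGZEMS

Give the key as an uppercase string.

  i= 0: E-N = 17 → R
  i= 1: A-J = 17 → R
  i= 2: O-Z = 15 → P
  i= 3: D-M = 17 → R
  i= 4: C-L = 17 → R
  i= 5: B-M = 15 → P
  i= 6: Y-H = 17 → R
  i= 7: G-P = 17 → R
  i= 8: Z-K = 15 → P
  i= 9: E-N = 17 → R
  i=10: M-V = 17 → R
  i=11: S-D = 15 → P
  shifts repeat with period 3: RRP

RRP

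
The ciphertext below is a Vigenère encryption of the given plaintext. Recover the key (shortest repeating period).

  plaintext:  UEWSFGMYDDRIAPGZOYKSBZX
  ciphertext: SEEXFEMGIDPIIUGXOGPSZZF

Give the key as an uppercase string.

  i= 0: S-U = 24 → Y
  i= 1: E-E =  0 → A
  i= 2: E-W =  8 → I
  i= 3: X-S =  5 → F
  i= 4: F-F =  0 → A
  i= 5: E-G = 24 → Y
  i= 6: M-M =  0 → A
  i= 7: G-Y =  8 → I
  i= 8: I-D =  5 → F
  i= 9: D-D =  0 → A
  i=10: P-R = 24 → Y
  i=11: I-I =  0 → A
  i=12: I-A =  8 → I
  i=13: U-P =  5 → F
  i=14: G-G =  0 → A
  i=15: X-Z = 24 → Y
  i=16: O-O =  0 → A
  i=17: G-Y =  8 → I
  i=18: P-K =  5 → F
  i=19: S-S =  0 → A
  i=20: Z-B = 24 → Y
  i=21: Z-Z =  0 → A
  i=22: F-X =  8 → I
  shifts repeat with period 5: YAIFA

YAIFA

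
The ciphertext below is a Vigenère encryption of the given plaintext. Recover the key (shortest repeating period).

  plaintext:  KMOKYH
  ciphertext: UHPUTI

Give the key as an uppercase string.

KVB

  i= 0: U-K = 10 → K
  i= 1: H-M = 21 → V
  i= 2: P-O =  1 → B
  i= 3: U-K = 10 → K
  i= 4: T-Y = 21 → V
  i= 5: I-H =  1 → B
  shifts repeat with period 3: KVB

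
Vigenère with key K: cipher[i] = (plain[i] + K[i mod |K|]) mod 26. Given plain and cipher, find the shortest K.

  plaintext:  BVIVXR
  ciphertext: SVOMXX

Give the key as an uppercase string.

  i= 0: S-B = 17 → R
  i= 1: V-V =  0 → A
  i= 2: O-I =  6 → G
  i= 3: M-V = 17 → R
  i= 4: X-X =  0 → A
  i= 5: X-R =  6 → G
  shifts repeat with period 3: RAG

RAG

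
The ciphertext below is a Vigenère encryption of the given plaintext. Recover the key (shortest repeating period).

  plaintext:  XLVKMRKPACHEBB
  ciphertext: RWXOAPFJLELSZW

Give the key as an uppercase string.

ULCEOYV

  i= 0: R-X = 20 → U
  i= 1: W-L = 11 → L
  i= 2: X-V =  2 → C
  i= 3: O-K =  4 → E
  i= 4: A-M = 14 → O
  i= 5: P-R = 24 → Y
  i= 6: F-K = 21 → V
  i= 7: J-P = 20 → U
  i= 8: L-A = 11 → L
  i= 9: E-C =  2 → C
  i=10: L-H =  4 → E
  i=11: S-E = 14 → O
  i=12: Z-B = 24 → Y
  i=13: W-B = 21 → V
  shifts repeat with period 7: ULCEOYV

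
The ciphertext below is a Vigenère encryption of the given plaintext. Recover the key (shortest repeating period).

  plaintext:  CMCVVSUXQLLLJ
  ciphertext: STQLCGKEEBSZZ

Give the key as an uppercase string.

  i= 0: S-C = 16 → Q
  i= 1: T-M =  7 → H
  i= 2: Q-C = 14 → O
  i= 3: L-V = 16 → Q
  i= 4: C-V =  7 → H
  i= 5: G-S = 14 → O
  i= 6: K-U = 16 → Q
  i= 7: E-X =  7 → H
  i= 8: E-Q = 14 → O
  i= 9: B-L = 16 → Q
  i=10: S-L =  7 → H
  i=11: Z-L = 14 → O
  i=12: Z-J = 16 → Q
  shifts repeat with period 3: QHO

QHO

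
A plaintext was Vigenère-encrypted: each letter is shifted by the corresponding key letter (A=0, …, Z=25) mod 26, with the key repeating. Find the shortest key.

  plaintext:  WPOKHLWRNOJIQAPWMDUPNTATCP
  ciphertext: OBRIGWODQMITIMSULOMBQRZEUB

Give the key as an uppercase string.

  i= 0: O-W = 18 → S
  i= 1: B-P = 12 → M
  i= 2: R-O =  3 → D
  i= 3: I-K = 24 → Y
  i= 4: G-H = 25 → Z
  i= 5: W-L = 11 → L
  i= 6: O-W = 18 → S
  i= 7: D-R = 12 → M
  i= 8: Q-N =  3 → D
  i= 9: M-O = 24 → Y
  i=10: I-J = 25 → Z
  i=11: T-I = 11 → L
  i=12: I-Q = 18 → S
  i=13: M-A = 12 → M
  i=14: S-P =  3 → D
  i=15: U-W = 24 → Y
  i=16: L-M = 25 → Z
  i=17: O-D = 11 → L
  i=18: M-U = 18 → S
  i=19: B-P = 12 → M
  i=20: Q-N =  3 → D
  i=21: R-T = 24 → Y
  i=22: Z-A = 25 → Z
  i=23: E-T = 11 → L
  i=24: U-C = 18 → S
  i=25: B-P = 12 → M
  shifts repeat with period 6: SMDYZL

SMDYZL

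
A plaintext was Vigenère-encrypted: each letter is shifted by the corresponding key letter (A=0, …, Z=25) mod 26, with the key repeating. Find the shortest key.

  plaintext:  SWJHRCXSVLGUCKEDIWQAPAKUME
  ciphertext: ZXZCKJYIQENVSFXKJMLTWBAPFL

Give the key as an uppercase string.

  i= 0: Z-S =  7 → H
  i= 1: X-W =  1 → B
  i= 2: Z-J = 16 → Q
  i= 3: C-H = 21 → V
  i= 4: K-R = 19 → T
  i= 5: J-C =  7 → H
  i= 6: Y-X =  1 → B
  i= 7: I-S = 16 → Q
  i= 8: Q-V = 21 → V
  i= 9: E-L = 19 → T
  i=10: N-G =  7 → H
  i=11: V-U =  1 → B
  i=12: S-C = 16 → Q
  i=13: F-K = 21 → V
  i=14: X-E = 19 → T
  i=15: K-D =  7 → H
  i=16: J-I =  1 → B
  i=17: M-W = 16 → Q
  i=18: L-Q = 21 → V
  i=19: T-A = 19 → T
  i=20: W-P =  7 → H
  i=21: B-A =  1 → B
  i=22: A-K = 16 → Q
  i=23: P-U = 21 → V
  i=24: F-M = 19 → T
  i=25: L-E =  7 → H
  shifts repeat with period 5: HBQVT

HBQVT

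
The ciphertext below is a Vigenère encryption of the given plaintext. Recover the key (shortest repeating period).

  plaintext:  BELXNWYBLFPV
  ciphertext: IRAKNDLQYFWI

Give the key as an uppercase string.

HNPNA

  i= 0: I-B =  7 → H
  i= 1: R-E = 13 → N
  i= 2: A-L = 15 → P
  i= 3: K-X = 13 → N
  i= 4: N-N =  0 → A
  i= 5: D-W =  7 → H
  i= 6: L-Y = 13 → N
  i= 7: Q-B = 15 → P
  i= 8: Y-L = 13 → N
  i= 9: F-F =  0 → A
  i=10: W-P =  7 → H
  i=11: I-V = 13 → N
  shifts repeat with period 5: HNPNA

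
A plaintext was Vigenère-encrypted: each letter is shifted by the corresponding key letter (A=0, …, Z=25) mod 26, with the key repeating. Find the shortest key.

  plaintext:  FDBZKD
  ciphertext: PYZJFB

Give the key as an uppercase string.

KVY

  i= 0: P-F = 10 → K
  i= 1: Y-D = 21 → V
  i= 2: Z-B = 24 → Y
  i= 3: J-Z = 10 → K
  i= 4: F-K = 21 → V
  i= 5: B-D = 24 → Y
  shifts repeat with period 3: KVY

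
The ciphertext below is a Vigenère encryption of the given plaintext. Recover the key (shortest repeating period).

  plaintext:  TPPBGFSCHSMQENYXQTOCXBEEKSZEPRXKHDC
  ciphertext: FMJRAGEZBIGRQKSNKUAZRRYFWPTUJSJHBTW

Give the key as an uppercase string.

MXUQUB

  i= 0: F-T = 12 → M
  i= 1: M-P = 23 → X
  i= 2: J-P = 20 → U
  i= 3: R-B = 16 → Q
  i= 4: A-G = 20 → U
  i= 5: G-F =  1 → B
  i= 6: E-S = 12 → M
  i= 7: Z-C = 23 → X
  i= 8: B-H = 20 → U
  i= 9: I-S = 16 → Q
  i=10: G-M = 20 → U
  i=11: R-Q =  1 → B
  i=12: Q-E = 12 → M
  i=13: K-N = 23 → X
  i=14: S-Y = 20 → U
  i=15: N-X = 16 → Q
  i=16: K-Q = 20 → U
  i=17: U-T =  1 → B
  i=18: A-O = 12 → M
  i=19: Z-C = 23 → X
  i=20: R-X = 20 → U
  i=21: R-B = 16 → Q
  i=22: Y-E = 20 → U
  i=23: F-E =  1 → B
  i=24: W-K = 12 → M
  i=25: P-S = 23 → X
  i=26: T-Z = 20 → U
  i=27: U-E = 16 → Q
  i=28: J-P = 20 → U
  i=29: S-R =  1 → B
  i=30: J-X = 12 → M
  i=31: H-K = 23 → X
  i=32: B-H = 20 → U
  i=33: T-D = 16 → Q
  i=34: W-C = 20 → U
  shifts repeat with period 6: MXUQUB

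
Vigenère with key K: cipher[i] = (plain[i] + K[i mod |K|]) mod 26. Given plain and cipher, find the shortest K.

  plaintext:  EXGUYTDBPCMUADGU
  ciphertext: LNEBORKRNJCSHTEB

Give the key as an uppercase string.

  i= 0: L-E =  7 → H
  i= 1: N-X = 16 → Q
  i= 2: E-G = 24 → Y
  i= 3: B-U =  7 → H
  i= 4: O-Y = 16 → Q
  i= 5: R-T = 24 → Y
  i= 6: K-D =  7 → H
  i= 7: R-B = 16 → Q
  i= 8: N-P = 24 → Y
  i= 9: J-C =  7 → H
  i=10: C-M = 16 → Q
  i=11: S-U = 24 → Y
  i=12: H-A =  7 → H
  i=13: T-D = 16 → Q
  i=14: E-G = 24 → Y
  i=15: B-U =  7 → H
  shifts repeat with period 3: HQY

HQY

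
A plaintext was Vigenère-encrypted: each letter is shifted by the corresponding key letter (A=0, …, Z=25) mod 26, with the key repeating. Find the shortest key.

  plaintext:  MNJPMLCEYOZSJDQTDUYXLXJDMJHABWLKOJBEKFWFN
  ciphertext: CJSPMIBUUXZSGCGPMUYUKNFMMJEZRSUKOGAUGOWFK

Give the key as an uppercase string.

  i= 0: C-M = 16 → Q
  i= 1: J-N = 22 → W
  i= 2: S-J =  9 → J
  i= 3: P-P =  0 → A
  i= 4: M-M =  0 → A
  i= 5: I-L = 23 → X
  i= 6: B-C = 25 → Z
  i= 7: U-E = 16 → Q
  i= 8: U-Y = 22 → W
  i= 9: X-O =  9 → J
  i=10: Z-Z =  0 → A
  i=11: S-S =  0 → A
  i=12: G-J = 23 → X
  i=13: C-D = 25 → Z
  i=14: G-Q = 16 → Q
  i=15: P-T = 22 → W
  i=16: M-D =  9 → J
  i=17: U-U =  0 → A
  i=18: Y-Y =  0 → A
  i=19: U-X = 23 → X
  i=20: K-L = 25 → Z
  i=21: N-X = 16 → Q
  i=22: F-J = 22 → W
  i=23: M-D =  9 → J
  i=24: M-M =  0 → A
  i=25: J-J =  0 → A
  i=26: E-H = 23 → X
  i=27: Z-A = 25 → Z
  i=28: R-B = 16 → Q
  i=29: S-W = 22 → W
  i=30: U-L =  9 → J
  i=31: K-K =  0 → A
  i=32: O-O =  0 → A
  i=33: G-J = 23 → X
  i=34: A-B = 25 → Z
  i=35: U-E = 16 → Q
  i=36: G-K = 22 → W
  i=37: O-F =  9 → J
  i=38: W-W =  0 → A
  i=39: F-F =  0 → A
  i=40: K-N = 23 → X
  shifts repeat with period 7: QWJAAXZ

QWJAAXZ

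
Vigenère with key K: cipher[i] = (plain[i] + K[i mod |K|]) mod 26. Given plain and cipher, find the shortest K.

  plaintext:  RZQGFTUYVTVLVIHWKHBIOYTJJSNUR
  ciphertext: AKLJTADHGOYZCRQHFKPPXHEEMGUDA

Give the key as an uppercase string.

  i= 0: A-R =  9 → J
  i= 1: K-Z = 11 → L
  i= 2: L-Q = 21 → V
  i= 3: J-G =  3 → D
  i= 4: T-F = 14 → O
  i= 5: A-T =  7 → H
  i= 6: D-U =  9 → J
  i= 7: H-Y =  9 → J
  i= 8: G-V = 11 → L
  i= 9: O-T = 21 → V
  i=10: Y-V =  3 → D
  i=11: Z-L = 14 → O
  i=12: C-V =  7 → H
  i=13: R-I =  9 → J
  i=14: Q-H =  9 → J
  i=15: H-W = 11 → L
  i=16: F-K = 21 → V
  i=17: K-H =  3 → D
  i=18: P-B = 14 → O
  i=19: P-I =  7 → H
  i=20: X-O =  9 → J
  i=21: H-Y =  9 → J
  i=22: E-T = 11 → L
  i=23: E-J = 21 → V
  i=24: M-J =  3 → D
  i=25: G-S = 14 → O
  i=26: U-N =  7 → H
  i=27: D-U =  9 → J
  i=28: A-R =  9 → J
  shifts repeat with period 7: JLVDOHJ

JLVDOHJ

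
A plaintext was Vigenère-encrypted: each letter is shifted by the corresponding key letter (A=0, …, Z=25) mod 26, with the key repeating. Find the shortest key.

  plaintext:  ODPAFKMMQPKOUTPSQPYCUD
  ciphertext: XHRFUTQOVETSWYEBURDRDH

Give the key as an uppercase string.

JECFP

  i= 0: X-O =  9 → J
  i= 1: H-D =  4 → E
  i= 2: R-P =  2 → C
  i= 3: F-A =  5 → F
  i= 4: U-F = 15 → P
  i= 5: T-K =  9 → J
  i= 6: Q-M =  4 → E
  i= 7: O-M =  2 → C
  i= 8: V-Q =  5 → F
  i= 9: E-P = 15 → P
  i=10: T-K =  9 → J
  i=11: S-O =  4 → E
  i=12: W-U =  2 → C
  i=13: Y-T =  5 → F
  i=14: E-P = 15 → P
  i=15: B-S =  9 → J
  i=16: U-Q =  4 → E
  i=17: R-P =  2 → C
  i=18: D-Y =  5 → F
  i=19: R-C = 15 → P
  i=20: D-U =  9 → J
  i=21: H-D =  4 → E
  shifts repeat with period 5: JECFP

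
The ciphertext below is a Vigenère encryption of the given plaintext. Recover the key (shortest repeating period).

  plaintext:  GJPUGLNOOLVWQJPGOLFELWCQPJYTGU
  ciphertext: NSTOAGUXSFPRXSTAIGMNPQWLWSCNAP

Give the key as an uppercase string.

HJEUUV

  i= 0: N-G =  7 → H
  i= 1: S-J =  9 → J
  i= 2: T-P =  4 → E
  i= 3: O-U = 20 → U
  i= 4: A-G = 20 → U
  i= 5: G-L = 21 → V
  i= 6: U-N =  7 → H
  i= 7: X-O =  9 → J
  i= 8: S-O =  4 → E
  i= 9: F-L = 20 → U
  i=10: P-V = 20 → U
  i=11: R-W = 21 → V
  i=12: X-Q =  7 → H
  i=13: S-J =  9 → J
  i=14: T-P =  4 → E
  i=15: A-G = 20 → U
  i=16: I-O = 20 → U
  i=17: G-L = 21 → V
  i=18: M-F =  7 → H
  i=19: N-E =  9 → J
  i=20: P-L =  4 → E
  i=21: Q-W = 20 → U
  i=22: W-C = 20 → U
  i=23: L-Q = 21 → V
  i=24: W-P =  7 → H
  i=25: S-J =  9 → J
  i=26: C-Y =  4 → E
  i=27: N-T = 20 → U
  i=28: A-G = 20 → U
  i=29: P-U = 21 → V
  shifts repeat with period 6: HJEUUV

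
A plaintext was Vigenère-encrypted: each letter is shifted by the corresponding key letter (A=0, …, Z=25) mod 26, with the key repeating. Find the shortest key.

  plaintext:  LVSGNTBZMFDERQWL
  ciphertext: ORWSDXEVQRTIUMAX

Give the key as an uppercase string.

  i= 0: O-L =  3 → D
  i= 1: R-V = 22 → W
  i= 2: W-S =  4 → E
  i= 3: S-G = 12 → M
  i= 4: D-N = 16 → Q
  i= 5: X-T =  4 → E
  i= 6: E-B =  3 → D
  i= 7: V-Z = 22 → W
  i= 8: Q-M =  4 → E
  i= 9: R-F = 12 → M
  i=10: T-D = 16 → Q
  i=11: I-E =  4 → E
  i=12: U-R =  3 → D
  i=13: M-Q = 22 → W
  i=14: A-W =  4 → E
  i=15: X-L = 12 → M
  shifts repeat with period 6: DWEMQE

DWEMQE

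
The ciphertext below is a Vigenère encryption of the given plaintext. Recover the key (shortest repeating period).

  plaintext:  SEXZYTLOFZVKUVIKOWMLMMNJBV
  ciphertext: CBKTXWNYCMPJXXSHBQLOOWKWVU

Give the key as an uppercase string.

KXNUZDC

  i= 0: C-S = 10 → K
  i= 1: B-E = 23 → X
  i= 2: K-X = 13 → N
  i= 3: T-Z = 20 → U
  i= 4: X-Y = 25 → Z
  i= 5: W-T =  3 → D
  i= 6: N-L =  2 → C
  i= 7: Y-O = 10 → K
  i= 8: C-F = 23 → X
  i= 9: M-Z = 13 → N
  i=10: P-V = 20 → U
  i=11: J-K = 25 → Z
  i=12: X-U =  3 → D
  i=13: X-V =  2 → C
  i=14: S-I = 10 → K
  i=15: H-K = 23 → X
  i=16: B-O = 13 → N
  i=17: Q-W = 20 → U
  i=18: L-M = 25 → Z
  i=19: O-L =  3 → D
  i=20: O-M =  2 → C
  i=21: W-M = 10 → K
  i=22: K-N = 23 → X
  i=23: W-J = 13 → N
  i=24: V-B = 20 → U
  i=25: U-V = 25 → Z
  shifts repeat with period 7: KXNUZDC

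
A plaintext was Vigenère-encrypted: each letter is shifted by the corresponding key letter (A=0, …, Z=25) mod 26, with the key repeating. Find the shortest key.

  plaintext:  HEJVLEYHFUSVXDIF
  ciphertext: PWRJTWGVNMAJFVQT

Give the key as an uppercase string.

  i= 0: P-H =  8 → I
  i= 1: W-E = 18 → S
  i= 2: R-J =  8 → I
  i= 3: J-V = 14 → O
  i= 4: T-L =  8 → I
  i= 5: W-E = 18 → S
  i= 6: G-Y =  8 → I
  i= 7: V-H = 14 → O
  i= 8: N-F =  8 → I
  i= 9: M-U = 18 → S
  i=10: A-S =  8 → I
  i=11: J-V = 14 → O
  i=12: F-X =  8 → I
  i=13: V-D = 18 → S
  i=14: Q-I =  8 → I
  i=15: T-F = 14 → O
  shifts repeat with period 4: ISIO

ISIO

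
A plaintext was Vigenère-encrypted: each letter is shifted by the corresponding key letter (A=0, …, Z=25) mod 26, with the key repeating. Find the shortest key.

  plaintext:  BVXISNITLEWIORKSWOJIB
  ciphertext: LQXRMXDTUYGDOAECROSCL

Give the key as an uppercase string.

KVAJU

  i= 0: L-B = 10 → K
  i= 1: Q-V = 21 → V
  i= 2: X-X =  0 → A
  i= 3: R-I =  9 → J
  i= 4: M-S = 20 → U
  i= 5: X-N = 10 → K
  i= 6: D-I = 21 → V
  i= 7: T-T =  0 → A
  i= 8: U-L =  9 → J
  i= 9: Y-E = 20 → U
  i=10: G-W = 10 → K
  i=11: D-I = 21 → V
  i=12: O-O =  0 → A
  i=13: A-R =  9 → J
  i=14: E-K = 20 → U
  i=15: C-S = 10 → K
  i=16: R-W = 21 → V
  i=17: O-O =  0 → A
  i=18: S-J =  9 → J
  i=19: C-I = 20 → U
  i=20: L-B = 10 → K
  shifts repeat with period 5: KVAJU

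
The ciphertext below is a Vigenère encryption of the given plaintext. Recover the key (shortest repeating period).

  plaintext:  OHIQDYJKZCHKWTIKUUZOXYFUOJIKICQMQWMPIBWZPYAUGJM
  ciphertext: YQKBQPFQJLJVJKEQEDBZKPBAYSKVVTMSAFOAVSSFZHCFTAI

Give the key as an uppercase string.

  i= 0: Y-O = 10 → K
  i= 1: Q-H =  9 → J
  i= 2: K-I =  2 → C
  i= 3: B-Q = 11 → L
  i= 4: Q-D = 13 → N
  i= 5: P-Y = 17 → R
  i= 6: F-J = 22 → W
  i= 7: Q-K =  6 → G
  i= 8: J-Z = 10 → K
  i= 9: L-C =  9 → J
  i=10: J-H =  2 → C
  i=11: V-K = 11 → L
  i=12: J-W = 13 → N
  i=13: K-T = 17 → R
  i=14: E-I = 22 → W
  i=15: Q-K =  6 → G
  i=16: E-U = 10 → K
  i=17: D-U =  9 → J
  i=18: B-Z =  2 → C
  i=19: Z-O = 11 → L
  i=20: K-X = 13 → N
  i=21: P-Y = 17 → R
  i=22: B-F = 22 → W
  i=23: A-U =  6 → G
  i=24: Y-O = 10 → K
  i=25: S-J =  9 → J
  i=26: K-I =  2 → C
  i=27: V-K = 11 → L
  i=28: V-I = 13 → N
  i=29: T-C = 17 → R
  i=30: M-Q = 22 → W
  i=31: S-M =  6 → G
  i=32: A-Q = 10 → K
  i=33: F-W =  9 → J
  i=34: O-M =  2 → C
  i=35: A-P = 11 → L
  i=36: V-I = 13 → N
  i=37: S-B = 17 → R
  i=38: S-W = 22 → W
  i=39: F-Z =  6 → G
  i=40: Z-P = 10 → K
  i=41: H-Y =  9 → J
  i=42: C-A =  2 → C
  i=43: F-U = 11 → L
  i=44: T-G = 13 → N
  i=45: A-J = 17 → R
  i=46: I-M = 22 → W
  shifts repeat with period 8: KJCLNRWG

KJCLNRWG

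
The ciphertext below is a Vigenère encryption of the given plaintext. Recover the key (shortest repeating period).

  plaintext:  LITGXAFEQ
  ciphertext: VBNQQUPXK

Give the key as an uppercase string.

  i= 0: V-L = 10 → K
  i= 1: B-I = 19 → T
  i= 2: N-T = 20 → U
  i= 3: Q-G = 10 → K
  i= 4: Q-X = 19 → T
  i= 5: U-A = 20 → U
  i= 6: P-F = 10 → K
  i= 7: X-E = 19 → T
  i= 8: K-Q = 20 → U
  shifts repeat with period 3: KTU

KTU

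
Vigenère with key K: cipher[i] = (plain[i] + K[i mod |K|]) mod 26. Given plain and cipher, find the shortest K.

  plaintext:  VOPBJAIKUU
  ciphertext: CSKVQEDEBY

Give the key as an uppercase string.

  i= 0: C-V =  7 → H
  i= 1: S-O =  4 → E
  i= 2: K-P = 21 → V
  i= 3: V-B = 20 → U
  i= 4: Q-J =  7 → H
  i= 5: E-A =  4 → E
  i= 6: D-I = 21 → V
  i= 7: E-K = 20 → U
  i= 8: B-U =  7 → H
  i= 9: Y-U =  4 → E
  shifts repeat with period 4: HEVU

HEVU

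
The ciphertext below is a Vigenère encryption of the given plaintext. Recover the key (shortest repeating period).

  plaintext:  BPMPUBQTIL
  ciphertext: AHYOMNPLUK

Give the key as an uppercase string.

ZSM

  i= 0: A-B = 25 → Z
  i= 1: H-P = 18 → S
  i= 2: Y-M = 12 → M
  i= 3: O-P = 25 → Z
  i= 4: M-U = 18 → S
  i= 5: N-B = 12 → M
  i= 6: P-Q = 25 → Z
  i= 7: L-T = 18 → S
  i= 8: U-I = 12 → M
  i= 9: K-L = 25 → Z
  shifts repeat with period 3: ZSM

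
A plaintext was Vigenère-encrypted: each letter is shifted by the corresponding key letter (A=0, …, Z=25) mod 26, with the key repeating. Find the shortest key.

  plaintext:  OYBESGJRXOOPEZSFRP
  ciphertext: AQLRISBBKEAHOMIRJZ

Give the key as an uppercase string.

MSKNQ

  i= 0: A-O = 12 → M
  i= 1: Q-Y = 18 → S
  i= 2: L-B = 10 → K
  i= 3: R-E = 13 → N
  i= 4: I-S = 16 → Q
  i= 5: S-G = 12 → M
  i= 6: B-J = 18 → S
  i= 7: B-R = 10 → K
  i= 8: K-X = 13 → N
  i= 9: E-O = 16 → Q
  i=10: A-O = 12 → M
  i=11: H-P = 18 → S
  i=12: O-E = 10 → K
  i=13: M-Z = 13 → N
  i=14: I-S = 16 → Q
  i=15: R-F = 12 → M
  i=16: J-R = 18 → S
  i=17: Z-P = 10 → K
  shifts repeat with period 5: MSKNQ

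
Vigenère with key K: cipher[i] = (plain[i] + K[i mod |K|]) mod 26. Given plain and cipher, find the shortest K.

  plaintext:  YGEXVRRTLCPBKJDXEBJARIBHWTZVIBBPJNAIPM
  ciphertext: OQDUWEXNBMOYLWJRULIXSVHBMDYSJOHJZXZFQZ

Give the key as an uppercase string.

  i= 0: O-Y = 16 → Q
  i= 1: Q-G = 10 → K
  i= 2: D-E = 25 → Z
  i= 3: U-X = 23 → X
  i= 4: W-V =  1 → B
  i= 5: E-R = 13 → N
  i= 6: X-R =  6 → G
  i= 7: N-T = 20 → U
  i= 8: B-L = 16 → Q
  i= 9: M-C = 10 → K
  i=10: O-P = 25 → Z
  i=11: Y-B = 23 → X
  i=12: L-K =  1 → B
  i=13: W-J = 13 → N
  i=14: J-D =  6 → G
  i=15: R-X = 20 → U
  i=16: U-E = 16 → Q
  i=17: L-B = 10 → K
  i=18: I-J = 25 → Z
  i=19: X-A = 23 → X
  i=20: S-R =  1 → B
  i=21: V-I = 13 → N
  i=22: H-B =  6 → G
  i=23: B-H = 20 → U
  i=24: M-W = 16 → Q
  i=25: D-T = 10 → K
  i=26: Y-Z = 25 → Z
  i=27: S-V = 23 → X
  i=28: J-I =  1 → B
  i=29: O-B = 13 → N
  i=30: H-B =  6 → G
  i=31: J-P = 20 → U
  i=32: Z-J = 16 → Q
  i=33: X-N = 10 → K
  i=34: Z-A = 25 → Z
  i=35: F-I = 23 → X
  i=36: Q-P =  1 → B
  i=37: Z-M = 13 → N
  shifts repeat with period 8: QKZXBNGU

QKZXBNGU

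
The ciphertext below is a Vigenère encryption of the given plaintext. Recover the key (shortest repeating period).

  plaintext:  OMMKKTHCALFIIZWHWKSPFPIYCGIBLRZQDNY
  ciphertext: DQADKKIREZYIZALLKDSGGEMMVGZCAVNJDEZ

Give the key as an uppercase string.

PEOTARB

  i= 0: D-O = 15 → P
  i= 1: Q-M =  4 → E
  i= 2: A-M = 14 → O
  i= 3: D-K = 19 → T
  i= 4: K-K =  0 → A
  i= 5: K-T = 17 → R
  i= 6: I-H =  1 → B
  i= 7: R-C = 15 → P
  i= 8: E-A =  4 → E
  i= 9: Z-L = 14 → O
  i=10: Y-F = 19 → T
  i=11: I-I =  0 → A
  i=12: Z-I = 17 → R
  i=13: A-Z =  1 → B
  i=14: L-W = 15 → P
  i=15: L-H =  4 → E
  i=16: K-W = 14 → O
  i=17: D-K = 19 → T
  i=18: S-S =  0 → A
  i=19: G-P = 17 → R
  i=20: G-F =  1 → B
  i=21: E-P = 15 → P
  i=22: M-I =  4 → E
  i=23: M-Y = 14 → O
  i=24: V-C = 19 → T
  i=25: G-G =  0 → A
  i=26: Z-I = 17 → R
  i=27: C-B =  1 → B
  i=28: A-L = 15 → P
  i=29: V-R =  4 → E
  i=30: N-Z = 14 → O
  i=31: J-Q = 19 → T
  i=32: D-D =  0 → A
  i=33: E-N = 17 → R
  i=34: Z-Y =  1 → B
  shifts repeat with period 7: PEOTARB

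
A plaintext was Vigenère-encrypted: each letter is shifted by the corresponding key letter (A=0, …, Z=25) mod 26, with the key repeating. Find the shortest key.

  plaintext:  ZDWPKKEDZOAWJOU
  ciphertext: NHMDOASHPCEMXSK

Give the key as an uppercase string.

  i= 0: N-Z = 14 → O
  i= 1: H-D =  4 → E
  i= 2: M-W = 16 → Q
  i= 3: D-P = 14 → O
  i= 4: O-K =  4 → E
  i= 5: A-K = 16 → Q
  i= 6: S-E = 14 → O
  i= 7: H-D =  4 → E
  i= 8: P-Z = 16 → Q
  i= 9: C-O = 14 → O
  i=10: E-A =  4 → E
  i=11: M-W = 16 → Q
  i=12: X-J = 14 → O
  i=13: S-O =  4 → E
  i=14: K-U = 16 → Q
  shifts repeat with period 3: OEQ

OEQ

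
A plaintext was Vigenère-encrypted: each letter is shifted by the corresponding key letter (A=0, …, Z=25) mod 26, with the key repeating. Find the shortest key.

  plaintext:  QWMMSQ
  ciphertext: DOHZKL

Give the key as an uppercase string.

  i= 0: D-Q = 13 → N
  i= 1: O-W = 18 → S
  i= 2: H-M = 21 → V
  i= 3: Z-M = 13 → N
  i= 4: K-S = 18 → S
  i= 5: L-Q = 21 → V
  shifts repeat with period 3: NSV

NSV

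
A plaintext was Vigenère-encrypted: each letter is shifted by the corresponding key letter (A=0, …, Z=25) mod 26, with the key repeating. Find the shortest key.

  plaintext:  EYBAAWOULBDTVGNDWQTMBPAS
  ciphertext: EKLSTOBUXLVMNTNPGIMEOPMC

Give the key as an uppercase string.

AMKSTSN

  i= 0: E-E =  0 → A
  i= 1: K-Y = 12 → M
  i= 2: L-B = 10 → K
  i= 3: S-A = 18 → S
  i= 4: T-A = 19 → T
  i= 5: O-W = 18 → S
  i= 6: B-O = 13 → N
  i= 7: U-U =  0 → A
  i= 8: X-L = 12 → M
  i= 9: L-B = 10 → K
  i=10: V-D = 18 → S
  i=11: M-T = 19 → T
  i=12: N-V = 18 → S
  i=13: T-G = 13 → N
  i=14: N-N =  0 → A
  i=15: P-D = 12 → M
  i=16: G-W = 10 → K
  i=17: I-Q = 18 → S
  i=18: M-T = 19 → T
  i=19: E-M = 18 → S
  i=20: O-B = 13 → N
  i=21: P-P =  0 → A
  i=22: M-A = 12 → M
  i=23: C-S = 10 → K
  shifts repeat with period 7: AMKSTSN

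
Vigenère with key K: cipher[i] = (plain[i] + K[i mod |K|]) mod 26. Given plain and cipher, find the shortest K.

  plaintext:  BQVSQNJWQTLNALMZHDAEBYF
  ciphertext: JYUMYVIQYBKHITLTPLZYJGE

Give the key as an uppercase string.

IIZU

  i= 0: J-B =  8 → I
  i= 1: Y-Q =  8 → I
  i= 2: U-V = 25 → Z
  i= 3: M-S = 20 → U
  i= 4: Y-Q =  8 → I
  i= 5: V-N =  8 → I
  i= 6: I-J = 25 → Z
  i= 7: Q-W = 20 → U
  i= 8: Y-Q =  8 → I
  i= 9: B-T =  8 → I
  i=10: K-L = 25 → Z
  i=11: H-N = 20 → U
  i=12: I-A =  8 → I
  i=13: T-L =  8 → I
  i=14: L-M = 25 → Z
  i=15: T-Z = 20 → U
  i=16: P-H =  8 → I
  i=17: L-D =  8 → I
  i=18: Z-A = 25 → Z
  i=19: Y-E = 20 → U
  i=20: J-B =  8 → I
  i=21: G-Y =  8 → I
  i=22: E-F = 25 → Z
  shifts repeat with period 4: IIZU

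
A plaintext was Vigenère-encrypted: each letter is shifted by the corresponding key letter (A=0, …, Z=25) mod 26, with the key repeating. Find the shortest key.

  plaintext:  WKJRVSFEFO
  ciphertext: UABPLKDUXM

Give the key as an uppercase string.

YQS

  i= 0: U-W = 24 → Y
  i= 1: A-K = 16 → Q
  i= 2: B-J = 18 → S
  i= 3: P-R = 24 → Y
  i= 4: L-V = 16 → Q
  i= 5: K-S = 18 → S
  i= 6: D-F = 24 → Y
  i= 7: U-E = 16 → Q
  i= 8: X-F = 18 → S
  i= 9: M-O = 24 → Y
  shifts repeat with period 3: YQS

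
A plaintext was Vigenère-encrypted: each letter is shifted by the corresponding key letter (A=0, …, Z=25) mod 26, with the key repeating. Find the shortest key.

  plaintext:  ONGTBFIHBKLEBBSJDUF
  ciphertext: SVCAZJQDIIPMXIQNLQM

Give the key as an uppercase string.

EIWHY

  i= 0: S-O =  4 → E
  i= 1: V-N =  8 → I
  i= 2: C-G = 22 → W
  i= 3: A-T =  7 → H
  i= 4: Z-B = 24 → Y
  i= 5: J-F =  4 → E
  i= 6: Q-I =  8 → I
  i= 7: D-H = 22 → W
  i= 8: I-B =  7 → H
  i= 9: I-K = 24 → Y
  i=10: P-L =  4 → E
  i=11: M-E =  8 → I
  i=12: X-B = 22 → W
  i=13: I-B =  7 → H
  i=14: Q-S = 24 → Y
  i=15: N-J =  4 → E
  i=16: L-D =  8 → I
  i=17: Q-U = 22 → W
  i=18: M-F =  7 → H
  shifts repeat with period 5: EIWHY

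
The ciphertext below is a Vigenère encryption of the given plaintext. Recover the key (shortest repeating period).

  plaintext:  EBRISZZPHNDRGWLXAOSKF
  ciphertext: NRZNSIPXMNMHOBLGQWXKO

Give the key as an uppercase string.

JQIFA

  i= 0: N-E =  9 → J
  i= 1: R-B = 16 → Q
  i= 2: Z-R =  8 → I
  i= 3: N-I =  5 → F
  i= 4: S-S =  0 → A
  i= 5: I-Z =  9 → J
  i= 6: P-Z = 16 → Q
  i= 7: X-P =  8 → I
  i= 8: M-H =  5 → F
  i= 9: N-N =  0 → A
  i=10: M-D =  9 → J
  i=11: H-R = 16 → Q
  i=12: O-G =  8 → I
  i=13: B-W =  5 → F
  i=14: L-L =  0 → A
  i=15: G-X =  9 → J
  i=16: Q-A = 16 → Q
  i=17: W-O =  8 → I
  i=18: X-S =  5 → F
  i=19: K-K =  0 → A
  i=20: O-F =  9 → J
  shifts repeat with period 5: JQIFA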